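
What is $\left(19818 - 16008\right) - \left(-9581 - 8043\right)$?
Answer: $21434$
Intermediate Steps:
$\left(19818 - 16008\right) - \left(-9581 - 8043\right) = 3810 - \left(-9581 - 8043\right) = 3810 - -17624 = 3810 + 17624 = 21434$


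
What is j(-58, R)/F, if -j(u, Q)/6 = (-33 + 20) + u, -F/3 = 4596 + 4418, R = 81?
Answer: -71/4507 ≈ -0.015753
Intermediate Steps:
F = -27042 (F = -3*(4596 + 4418) = -3*9014 = -27042)
j(u, Q) = 78 - 6*u (j(u, Q) = -6*((-33 + 20) + u) = -6*(-13 + u) = 78 - 6*u)
j(-58, R)/F = (78 - 6*(-58))/(-27042) = (78 + 348)*(-1/27042) = 426*(-1/27042) = -71/4507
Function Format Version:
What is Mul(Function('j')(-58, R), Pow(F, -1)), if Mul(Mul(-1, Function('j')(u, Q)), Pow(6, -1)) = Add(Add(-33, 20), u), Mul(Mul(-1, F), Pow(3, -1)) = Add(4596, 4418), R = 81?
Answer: Rational(-71, 4507) ≈ -0.015753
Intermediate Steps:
F = -27042 (F = Mul(-3, Add(4596, 4418)) = Mul(-3, 9014) = -27042)
Function('j')(u, Q) = Add(78, Mul(-6, u)) (Function('j')(u, Q) = Mul(-6, Add(Add(-33, 20), u)) = Mul(-6, Add(-13, u)) = Add(78, Mul(-6, u)))
Mul(Function('j')(-58, R), Pow(F, -1)) = Mul(Add(78, Mul(-6, -58)), Pow(-27042, -1)) = Mul(Add(78, 348), Rational(-1, 27042)) = Mul(426, Rational(-1, 27042)) = Rational(-71, 4507)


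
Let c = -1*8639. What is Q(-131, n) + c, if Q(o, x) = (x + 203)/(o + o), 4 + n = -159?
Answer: -1131729/131 ≈ -8639.2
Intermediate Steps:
n = -163 (n = -4 - 159 = -163)
Q(o, x) = (203 + x)/(2*o) (Q(o, x) = (203 + x)/((2*o)) = (203 + x)*(1/(2*o)) = (203 + x)/(2*o))
c = -8639
Q(-131, n) + c = (½)*(203 - 163)/(-131) - 8639 = (½)*(-1/131)*40 - 8639 = -20/131 - 8639 = -1131729/131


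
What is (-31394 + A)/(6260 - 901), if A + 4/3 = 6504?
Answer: -74674/16077 ≈ -4.6448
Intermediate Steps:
A = 19508/3 (A = -4/3 + 6504 = 19508/3 ≈ 6502.7)
(-31394 + A)/(6260 - 901) = (-31394 + 19508/3)/(6260 - 901) = -74674/3/5359 = -74674/3*1/5359 = -74674/16077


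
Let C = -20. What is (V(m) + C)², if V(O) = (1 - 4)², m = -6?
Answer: 121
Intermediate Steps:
V(O) = 9 (V(O) = (-3)² = 9)
(V(m) + C)² = (9 - 20)² = (-11)² = 121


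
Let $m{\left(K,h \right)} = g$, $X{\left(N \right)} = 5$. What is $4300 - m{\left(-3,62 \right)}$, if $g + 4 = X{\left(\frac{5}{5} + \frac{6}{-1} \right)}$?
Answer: $4299$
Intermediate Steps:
$g = 1$ ($g = -4 + 5 = 1$)
$m{\left(K,h \right)} = 1$
$4300 - m{\left(-3,62 \right)} = 4300 - 1 = 4299$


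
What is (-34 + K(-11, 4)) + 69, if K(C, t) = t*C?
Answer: -9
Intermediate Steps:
K(C, t) = C*t
(-34 + K(-11, 4)) + 69 = (-34 - 11*4) + 69 = (-34 - 44) + 69 = -78 + 69 = -9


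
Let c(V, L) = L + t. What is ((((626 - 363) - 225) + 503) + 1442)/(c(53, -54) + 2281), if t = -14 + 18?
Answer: 1983/2231 ≈ 0.88884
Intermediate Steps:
t = 4
c(V, L) = 4 + L (c(V, L) = L + 4 = 4 + L)
((((626 - 363) - 225) + 503) + 1442)/(c(53, -54) + 2281) = ((((626 - 363) - 225) + 503) + 1442)/((4 - 54) + 2281) = (((263 - 225) + 503) + 1442)/(-50 + 2281) = ((38 + 503) + 1442)/2231 = (541 + 1442)*(1/2231) = 1983*(1/2231) = 1983/2231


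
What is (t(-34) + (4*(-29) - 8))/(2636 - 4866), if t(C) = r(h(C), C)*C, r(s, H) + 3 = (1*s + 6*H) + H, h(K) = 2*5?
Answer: -773/223 ≈ -3.4664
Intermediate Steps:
h(K) = 10
r(s, H) = -3 + s + 7*H (r(s, H) = -3 + ((1*s + 6*H) + H) = -3 + ((s + 6*H) + H) = -3 + (s + 7*H) = -3 + s + 7*H)
t(C) = C*(7 + 7*C) (t(C) = (-3 + 10 + 7*C)*C = (7 + 7*C)*C = C*(7 + 7*C))
(t(-34) + (4*(-29) - 8))/(2636 - 4866) = (7*(-34)*(1 - 34) + (4*(-29) - 8))/(2636 - 4866) = (7*(-34)*(-33) + (-116 - 8))/(-2230) = (7854 - 124)*(-1/2230) = 7730*(-1/2230) = -773/223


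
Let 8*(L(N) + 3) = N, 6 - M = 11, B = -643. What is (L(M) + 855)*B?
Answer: -4379473/8 ≈ -5.4743e+5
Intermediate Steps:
M = -5 (M = 6 - 1*11 = 6 - 11 = -5)
L(N) = -3 + N/8
(L(M) + 855)*B = ((-3 + (1/8)*(-5)) + 855)*(-643) = ((-3 - 5/8) + 855)*(-643) = (-29/8 + 855)*(-643) = (6811/8)*(-643) = -4379473/8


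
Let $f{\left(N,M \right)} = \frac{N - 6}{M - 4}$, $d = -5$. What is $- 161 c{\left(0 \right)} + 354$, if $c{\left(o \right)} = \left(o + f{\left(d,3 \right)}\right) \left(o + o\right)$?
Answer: $354$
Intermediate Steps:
$f{\left(N,M \right)} = \frac{-6 + N}{-4 + M}$ ($f{\left(N,M \right)} = \frac{N - 6}{-4 + M} = \frac{-6 + N}{-4 + M}$)
$c{\left(o \right)} = 2 o \left(11 + o\right)$ ($c{\left(o \right)} = \left(o + \frac{-6 - 5}{-4 + 3}\right) \left(o + o\right) = \left(o + \frac{1}{-1} \left(-11\right)\right) 2 o = \left(o - -11\right) 2 o = \left(o + 11\right) 2 o = \left(11 + o\right) 2 o = 2 o \left(11 + o\right)$)
$- 161 c{\left(0 \right)} + 354 = - 161 \cdot 2 \cdot 0 \left(11 + 0\right) + 354 = - 161 \cdot 2 \cdot 0 \cdot 11 + 354 = \left(-161\right) 0 + 354 = 0 + 354 = 354$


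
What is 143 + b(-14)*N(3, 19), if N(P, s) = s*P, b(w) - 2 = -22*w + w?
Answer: 17015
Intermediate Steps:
b(w) = 2 - 21*w (b(w) = 2 + (-22*w + w) = 2 - 21*w)
N(P, s) = P*s
143 + b(-14)*N(3, 19) = 143 + (2 - 21*(-14))*(3*19) = 143 + (2 + 294)*57 = 143 + 296*57 = 143 + 16872 = 17015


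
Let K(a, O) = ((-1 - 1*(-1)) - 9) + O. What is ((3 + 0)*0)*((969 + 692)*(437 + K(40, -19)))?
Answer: 0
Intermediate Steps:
K(a, O) = -9 + O (K(a, O) = ((-1 + 1) - 9) + O = (0 - 9) + O = -9 + O)
((3 + 0)*0)*((969 + 692)*(437 + K(40, -19))) = ((3 + 0)*0)*((969 + 692)*(437 + (-9 - 19))) = (3*0)*(1661*(437 - 28)) = 0*(1661*409) = 0*679349 = 0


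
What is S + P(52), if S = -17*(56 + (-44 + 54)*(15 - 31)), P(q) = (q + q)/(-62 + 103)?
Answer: 72592/41 ≈ 1770.5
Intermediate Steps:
P(q) = 2*q/41 (P(q) = (2*q)/41 = (2*q)*(1/41) = 2*q/41)
S = 1768 (S = -17*(56 + 10*(-16)) = -17*(56 - 160) = -17*(-104) = 1768)
S + P(52) = 1768 + (2/41)*52 = 1768 + 104/41 = 72592/41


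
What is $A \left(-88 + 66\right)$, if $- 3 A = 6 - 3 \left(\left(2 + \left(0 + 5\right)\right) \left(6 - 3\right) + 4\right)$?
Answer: $-506$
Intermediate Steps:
$A = 23$ ($A = - \frac{6 - 3 \left(\left(2 + \left(0 + 5\right)\right) \left(6 - 3\right) + 4\right)}{3} = - \frac{6 - 3 \left(\left(2 + 5\right) 3 + 4\right)}{3} = - \frac{6 - 3 \left(7 \cdot 3 + 4\right)}{3} = - \frac{6 - 3 \left(21 + 4\right)}{3} = - \frac{6 - 3 \cdot 25}{3} = - \frac{6 - 75}{3} = \left(- \frac{1}{3}\right) \left(-69\right) = 23$)
$A \left(-88 + 66\right) = 23 \left(-88 + 66\right) = 23 \left(-22\right) = -506$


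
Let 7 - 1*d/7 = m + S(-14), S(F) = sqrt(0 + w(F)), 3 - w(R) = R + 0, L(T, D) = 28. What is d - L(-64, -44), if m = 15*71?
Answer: -7434 - 7*sqrt(17) ≈ -7462.9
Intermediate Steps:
w(R) = 3 - R (w(R) = 3 - (R + 0) = 3 - R)
m = 1065
S(F) = sqrt(3 - F) (S(F) = sqrt(0 + (3 - F)) = sqrt(3 - F))
d = -7406 - 7*sqrt(17) (d = 49 - 7*(1065 + sqrt(3 - 1*(-14))) = 49 - 7*(1065 + sqrt(3 + 14)) = 49 - 7*(1065 + sqrt(17)) = 49 + (-7455 - 7*sqrt(17)) = -7406 - 7*sqrt(17) ≈ -7434.9)
d - L(-64, -44) = (-7406 - 7*sqrt(17)) - 1*28 = (-7406 - 7*sqrt(17)) - 28 = -7434 - 7*sqrt(17)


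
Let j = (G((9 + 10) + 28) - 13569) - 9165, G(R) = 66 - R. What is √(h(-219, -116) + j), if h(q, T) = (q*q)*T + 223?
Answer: 4*I*√349123 ≈ 2363.5*I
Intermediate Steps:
h(q, T) = 223 + T*q² (h(q, T) = q²*T + 223 = T*q² + 223 = 223 + T*q²)
j = -22715 (j = ((66 - ((9 + 10) + 28)) - 13569) - 9165 = ((66 - (19 + 28)) - 13569) - 9165 = ((66 - 1*47) - 13569) - 9165 = ((66 - 47) - 13569) - 9165 = (19 - 13569) - 9165 = -13550 - 9165 = -22715)
√(h(-219, -116) + j) = √((223 - 116*(-219)²) - 22715) = √((223 - 116*47961) - 22715) = √((223 - 5563476) - 22715) = √(-5563253 - 22715) = √(-5585968) = 4*I*√349123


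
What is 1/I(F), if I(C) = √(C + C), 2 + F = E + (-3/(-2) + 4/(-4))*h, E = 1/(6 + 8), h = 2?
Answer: -I*√91/13 ≈ -0.7338*I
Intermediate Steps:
E = 1/14 ≈ 0.071429
F = -13/14 (F = -2 + (1/14 + (-3/(-2) + 4/(-4))*2) = -2 + (1/14 + (-3*(-½) + 4*(-¼))*2) = -2 + (1/14 + (3/2 - 1)*2) = -2 + (1/14 + (½)*2) = -2 + (1/14 + 1) = -2 + 15/14 = -13/14 ≈ -0.92857)
I(C) = √2*√C (I(C) = √(2*C) = √2*√C)
1/I(F) = 1/(√2*√(-13/14)) = 1/(√2*(I*√182/14)) = 1/(I*√91/7) = -I*√91/13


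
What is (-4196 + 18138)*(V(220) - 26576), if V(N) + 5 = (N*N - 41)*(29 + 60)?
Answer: 59635092540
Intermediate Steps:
V(N) = -3654 + 89*N² (V(N) = -5 + (N*N - 41)*(29 + 60) = -5 + (N² - 41)*89 = -5 + (-41 + N²)*89 = -5 + (-3649 + 89*N²) = -3654 + 89*N²)
(-4196 + 18138)*(V(220) - 26576) = (-4196 + 18138)*((-3654 + 89*220²) - 26576) = 13942*((-3654 + 89*48400) - 26576) = 13942*((-3654 + 4307600) - 26576) = 13942*(4303946 - 26576) = 13942*4277370 = 59635092540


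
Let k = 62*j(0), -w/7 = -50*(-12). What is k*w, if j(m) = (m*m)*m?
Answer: 0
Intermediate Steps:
w = -4200 (w = -(-350)*(-12) = -7*600 = -4200)
j(m) = m³ (j(m) = m²*m = m³)
k = 0 (k = 62*0³ = 62*0 = 0)
k*w = 0*(-4200) = 0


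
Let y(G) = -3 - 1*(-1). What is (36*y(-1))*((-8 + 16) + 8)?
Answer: -1152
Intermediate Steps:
y(G) = -2 (y(G) = -3 + 1 = -2)
(36*y(-1))*((-8 + 16) + 8) = (36*(-2))*((-8 + 16) + 8) = -72*(8 + 8) = -72*16 = -1152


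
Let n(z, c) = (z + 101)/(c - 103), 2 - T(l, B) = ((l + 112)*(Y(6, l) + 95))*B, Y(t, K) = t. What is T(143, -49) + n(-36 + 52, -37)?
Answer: 176679463/140 ≈ 1.2620e+6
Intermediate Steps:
T(l, B) = 2 - B*(11312 + 101*l) (T(l, B) = 2 - (l + 112)*(6 + 95)*B = 2 - (112 + l)*101*B = 2 - (11312 + 101*l)*B = 2 - B*(11312 + 101*l))
n(z, c) = (101 + z)/(-103 + c)
T(143, -49) + n(-36 + 52, -37) = (2 - 11312*(-49) - 101*(-49)*143) + (101 + (-36 + 52))/(-103 - 37) = (2 + 554288 + 707707) + (101 + 16)/(-140) = 1261997 - 1/140*117 = 1261997 - 117/140 = 176679463/140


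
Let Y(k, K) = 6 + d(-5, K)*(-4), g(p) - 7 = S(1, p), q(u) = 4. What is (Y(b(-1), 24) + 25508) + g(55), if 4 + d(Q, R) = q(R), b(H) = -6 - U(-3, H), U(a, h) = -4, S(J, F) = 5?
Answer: 25526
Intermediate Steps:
g(p) = 12 (g(p) = 7 + 5 = 12)
b(H) = -2 (b(H) = -6 - 1*(-4) = -6 + 4 = -2)
d(Q, R) = 0 (d(Q, R) = -4 + 4 = 0)
Y(k, K) = 6 (Y(k, K) = 6 + 0*(-4) = 6 + 0 = 6)
(Y(b(-1), 24) + 25508) + g(55) = (6 + 25508) + 12 = 25514 + 12 = 25526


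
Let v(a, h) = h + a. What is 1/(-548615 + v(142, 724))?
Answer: -1/547749 ≈ -1.8257e-6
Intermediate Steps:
v(a, h) = a + h
1/(-548615 + v(142, 724)) = 1/(-548615 + (142 + 724)) = 1/(-548615 + 866) = 1/(-547749) = -1/547749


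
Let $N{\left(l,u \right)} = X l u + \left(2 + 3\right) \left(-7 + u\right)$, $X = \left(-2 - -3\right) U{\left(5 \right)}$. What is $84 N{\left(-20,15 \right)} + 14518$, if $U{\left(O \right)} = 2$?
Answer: $-32522$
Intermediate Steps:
$X = 2$ ($X = \left(-2 - -3\right) 2 = \left(-2 + 3\right) 2 = 1 \cdot 2 = 2$)
$N{\left(l,u \right)} = -35 + 5 u + 2 l u$ ($N{\left(l,u \right)} = 2 l u + \left(2 + 3\right) \left(-7 + u\right) = 2 l u + 5 \left(-7 + u\right) = 2 l u + \left(-35 + 5 u\right) = -35 + 5 u + 2 l u$)
$84 N{\left(-20,15 \right)} + 14518 = 84 \left(-35 + 5 \cdot 15 + 2 \left(-20\right) 15\right) + 14518 = 84 \left(-35 + 75 - 600\right) + 14518 = 84 \left(-560\right) + 14518 = -47040 + 14518 = -32522$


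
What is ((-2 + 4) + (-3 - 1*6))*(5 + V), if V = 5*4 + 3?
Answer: -196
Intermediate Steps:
V = 23 (V = 20 + 3 = 23)
((-2 + 4) + (-3 - 1*6))*(5 + V) = ((-2 + 4) + (-3 - 1*6))*(5 + 23) = (2 + (-3 - 6))*28 = (2 - 9)*28 = -7*28 = -196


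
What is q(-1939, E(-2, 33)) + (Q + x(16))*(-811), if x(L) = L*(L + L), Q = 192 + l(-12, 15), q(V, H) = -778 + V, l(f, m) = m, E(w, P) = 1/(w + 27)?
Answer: -585826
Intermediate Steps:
E(w, P) = 1/(27 + w)
Q = 207 (Q = 192 + 15 = 207)
x(L) = 2*L**2 (x(L) = L*(2*L) = 2*L**2)
q(-1939, E(-2, 33)) + (Q + x(16))*(-811) = (-778 - 1939) + (207 + 2*16**2)*(-811) = -2717 + (207 + 2*256)*(-811) = -2717 + (207 + 512)*(-811) = -2717 + 719*(-811) = -2717 - 583109 = -585826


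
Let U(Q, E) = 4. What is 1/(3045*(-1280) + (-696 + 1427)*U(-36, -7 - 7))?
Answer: -1/3894676 ≈ -2.5676e-7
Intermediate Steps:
1/(3045*(-1280) + (-696 + 1427)*U(-36, -7 - 7)) = 1/(3045*(-1280) + (-696 + 1427)*4) = 1/(-3897600 + 731*4) = 1/(-3897600 + 2924) = 1/(-3894676) = -1/3894676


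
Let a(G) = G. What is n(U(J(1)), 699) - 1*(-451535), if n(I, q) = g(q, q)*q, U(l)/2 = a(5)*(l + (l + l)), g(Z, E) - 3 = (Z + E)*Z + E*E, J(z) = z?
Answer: 1025049929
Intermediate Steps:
g(Z, E) = 3 + E² + Z*(E + Z) (g(Z, E) = 3 + ((Z + E)*Z + E*E) = 3 + ((E + Z)*Z + E²) = 3 + (Z*(E + Z) + E²) = 3 + (E² + Z*(E + Z)) = 3 + E² + Z*(E + Z))
U(l) = 30*l (U(l) = 2*(5*(l + (l + l))) = 2*(5*(l + 2*l)) = 2*(5*(3*l)) = 2*(15*l) = 30*l)
n(I, q) = q*(3 + 3*q²) (n(I, q) = (3 + q² + q² + q*q)*q = (3 + q² + q² + q²)*q = (3 + 3*q²)*q = q*(3 + 3*q²))
n(U(J(1)), 699) - 1*(-451535) = 3*699*(1 + 699²) - 1*(-451535) = 3*699*(1 + 488601) + 451535 = 3*699*488602 + 451535 = 1024598394 + 451535 = 1025049929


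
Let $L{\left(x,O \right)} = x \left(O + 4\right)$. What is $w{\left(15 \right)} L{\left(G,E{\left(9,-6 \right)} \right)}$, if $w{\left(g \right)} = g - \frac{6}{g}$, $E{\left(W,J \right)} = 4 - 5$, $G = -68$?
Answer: $- \frac{14892}{5} \approx -2978.4$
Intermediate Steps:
$E{\left(W,J \right)} = -1$ ($E{\left(W,J \right)} = 4 - 5 = -1$)
$L{\left(x,O \right)} = x \left(4 + O\right)$
$w{\left(g \right)} = g - \frac{6}{g}$
$w{\left(15 \right)} L{\left(G,E{\left(9,-6 \right)} \right)} = \left(15 - \frac{6}{15}\right) \left(- 68 \left(4 - 1\right)\right) = \left(15 - \frac{2}{5}\right) \left(\left(-68\right) 3\right) = \left(15 - \frac{2}{5}\right) \left(-204\right) = \frac{73}{5} \left(-204\right) = - \frac{14892}{5}$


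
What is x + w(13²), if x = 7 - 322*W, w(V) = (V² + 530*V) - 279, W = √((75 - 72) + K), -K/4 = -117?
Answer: 117859 - 322*√471 ≈ 1.1087e+5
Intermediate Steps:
K = 468 (K = -4*(-117) = 468)
W = √471 (W = √((75 - 72) + 468) = √(3 + 468) = √471 ≈ 21.703)
w(V) = -279 + V² + 530*V
x = 7 - 322*√471 ≈ -6981.2
x + w(13²) = (7 - 322*√471) + (-279 + (13²)² + 530*13²) = (7 - 322*√471) + (-279 + 169² + 530*169) = (7 - 322*√471) + (-279 + 28561 + 89570) = (7 - 322*√471) + 117852 = 117859 - 322*√471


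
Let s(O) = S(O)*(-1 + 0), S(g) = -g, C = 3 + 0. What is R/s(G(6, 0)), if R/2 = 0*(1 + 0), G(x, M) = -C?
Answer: 0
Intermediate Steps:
C = 3
G(x, M) = -3 (G(x, M) = -1*3 = -3)
R = 0 (R = 2*(0*(1 + 0)) = 2*(0*1) = 2*0 = 0)
s(O) = O (s(O) = (-O)*(-1 + 0) = -O*(-1) = O)
R/s(G(6, 0)) = 0/(-3) = 0*(-⅓) = 0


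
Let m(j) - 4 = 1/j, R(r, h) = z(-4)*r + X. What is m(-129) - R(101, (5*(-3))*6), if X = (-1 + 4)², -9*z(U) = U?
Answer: -19310/387 ≈ -49.897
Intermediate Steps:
z(U) = -U/9
X = 9 (X = 3² = 9)
R(r, h) = 9 + 4*r/9 (R(r, h) = (-⅑*(-4))*r + 9 = 4*r/9 + 9 = 9 + 4*r/9)
m(j) = 4 + 1/j
m(-129) - R(101, (5*(-3))*6) = (4 + 1/(-129)) - (9 + (4/9)*101) = (4 - 1/129) - (9 + 404/9) = 515/129 - 1*485/9 = 515/129 - 485/9 = -19310/387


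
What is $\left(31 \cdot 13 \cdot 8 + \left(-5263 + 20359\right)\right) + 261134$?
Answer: $279454$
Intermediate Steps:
$\left(31 \cdot 13 \cdot 8 + \left(-5263 + 20359\right)\right) + 261134 = \left(403 \cdot 8 + 15096\right) + 261134 = \left(3224 + 15096\right) + 261134 = 18320 + 261134 = 279454$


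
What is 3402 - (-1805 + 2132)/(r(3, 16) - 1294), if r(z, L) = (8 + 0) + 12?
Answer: 4334475/1274 ≈ 3402.3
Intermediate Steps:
r(z, L) = 20 (r(z, L) = 8 + 12 = 20)
3402 - (-1805 + 2132)/(r(3, 16) - 1294) = 3402 - (-1805 + 2132)/(20 - 1294) = 3402 - 327/(-1274) = 3402 - 327*(-1)/1274 = 3402 - 1*(-327/1274) = 3402 + 327/1274 = 4334475/1274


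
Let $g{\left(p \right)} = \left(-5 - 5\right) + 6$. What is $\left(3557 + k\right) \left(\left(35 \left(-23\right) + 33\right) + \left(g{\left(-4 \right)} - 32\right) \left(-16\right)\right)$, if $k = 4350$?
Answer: $-1549772$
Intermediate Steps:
$g{\left(p \right)} = -4$ ($g{\left(p \right)} = -10 + 6 = -4$)
$\left(3557 + k\right) \left(\left(35 \left(-23\right) + 33\right) + \left(g{\left(-4 \right)} - 32\right) \left(-16\right)\right) = \left(3557 + 4350\right) \left(\left(35 \left(-23\right) + 33\right) + \left(-4 - 32\right) \left(-16\right)\right) = 7907 \left(\left(-805 + 33\right) - -576\right) = 7907 \left(-772 + 576\right) = 7907 \left(-196\right) = -1549772$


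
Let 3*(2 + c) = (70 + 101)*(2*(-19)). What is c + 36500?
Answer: 34332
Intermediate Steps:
c = -2168 (c = -2 + ((70 + 101)*(2*(-19)))/3 = -2 + (171*(-38))/3 = -2 + (1/3)*(-6498) = -2 - 2166 = -2168)
c + 36500 = -2168 + 36500 = 34332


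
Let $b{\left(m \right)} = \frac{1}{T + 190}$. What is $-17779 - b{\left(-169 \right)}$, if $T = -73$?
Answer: $- \frac{2080144}{117} \approx -17779.0$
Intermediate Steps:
$b{\left(m \right)} = \frac{1}{117}$ ($b{\left(m \right)} = \frac{1}{-73 + 190} = \frac{1}{117}$)
$-17779 - b{\left(-169 \right)} = -17779 - \frac{1}{117} = - \frac{2080144}{117}$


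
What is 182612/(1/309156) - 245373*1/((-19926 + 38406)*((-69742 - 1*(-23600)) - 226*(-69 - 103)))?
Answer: 2528262223141752191/44783200 ≈ 5.6456e+10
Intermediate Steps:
182612/(1/309156) - 245373*1/((-19926 + 38406)*((-69742 - 1*(-23600)) - 226*(-69 - 103))) = 182612/(1/309156) - 245373*1/(18480*((-69742 + 23600) - 226*(-172))) = 182612*309156 - 245373*1/(18480*(-46142 + 38872)) = 56455595472 - 245373/((-7270*18480)) = 56455595472 - 245373/(-134349600) = 56455595472 - 245373*(-1/134349600) = 56455595472 + 81791/44783200 = 2528262223141752191/44783200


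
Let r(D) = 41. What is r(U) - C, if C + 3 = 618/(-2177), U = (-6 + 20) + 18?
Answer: 96406/2177 ≈ 44.284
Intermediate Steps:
U = 32 (U = 14 + 18 = 32)
C = -7149/2177 (C = -3 + 618/(-2177) = -3 + 618*(-1/2177) = -3 - 618/2177 = -7149/2177 ≈ -3.2839)
r(U) - C = 41 - 1*(-7149/2177) = 41 + 7149/2177 = 96406/2177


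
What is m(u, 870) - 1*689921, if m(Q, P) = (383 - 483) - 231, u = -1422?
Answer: -690252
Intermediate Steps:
m(Q, P) = -331 (m(Q, P) = -100 - 231 = -331)
m(u, 870) - 1*689921 = -331 - 1*689921 = -331 - 689921 = -690252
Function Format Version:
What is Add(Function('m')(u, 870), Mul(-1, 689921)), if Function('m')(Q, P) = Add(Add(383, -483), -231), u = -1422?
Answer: -690252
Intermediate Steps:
Function('m')(Q, P) = -331 (Function('m')(Q, P) = Add(-100, -231) = -331)
Add(Function('m')(u, 870), Mul(-1, 689921)) = Add(-331, Mul(-1, 689921)) = Add(-331, -689921) = -690252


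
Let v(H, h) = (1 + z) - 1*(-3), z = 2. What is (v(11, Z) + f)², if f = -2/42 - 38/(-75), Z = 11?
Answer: 11498881/275625 ≈ 41.719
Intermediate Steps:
v(H, h) = 6 (v(H, h) = (1 + 2) - 1*(-3) = 3 + 3 = 6)
f = 241/525 (f = -2*1/42 - 38*(-1/75) = -1/21 + 38/75 = 241/525 ≈ 0.45905)
(v(11, Z) + f)² = (6 + 241/525)² = (3391/525)² = 11498881/275625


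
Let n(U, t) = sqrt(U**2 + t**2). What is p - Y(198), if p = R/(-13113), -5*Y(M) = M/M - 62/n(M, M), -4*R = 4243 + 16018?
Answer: 153757/262260 - 31*sqrt(2)/990 ≈ 0.54199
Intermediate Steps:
R = -20261/4 (R = -(4243 + 16018)/4 = -1/4*20261 = -20261/4 ≈ -5065.3)
Y(M) = -1/5 + 31*sqrt(2)/(5*sqrt(M**2)) (Y(M) = -(M/M - 62/sqrt(M**2 + M**2))/5 = -(1 - 62*sqrt(2)/(2*sqrt(M**2)))/5 = -(1 - 31*sqrt(2)/sqrt(M**2))/5 = -1/5 + 31*sqrt(2)/(5*sqrt(M**2)))
p = 20261/52452 (p = -20261/4/(-13113) = -20261/4*(-1/13113) = 20261/52452 ≈ 0.38628)
p - Y(198) = 20261/52452 - (-1/5 + 31*sqrt(2)/(5*sqrt(198**2))) = 20261/52452 - (-1/5 + 31*sqrt(2)/(5*sqrt(39204))) = 20261/52452 - (-1/5 + (31/5)*sqrt(2)*(1/198)) = 20261/52452 - (-1/5 + 31*sqrt(2)/990) = 20261/52452 + (1/5 - 31*sqrt(2)/990) = 153757/262260 - 31*sqrt(2)/990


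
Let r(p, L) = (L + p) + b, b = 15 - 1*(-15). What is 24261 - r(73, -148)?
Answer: 24306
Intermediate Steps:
b = 30 (b = 15 + 15 = 30)
r(p, L) = 30 + L + p (r(p, L) = (L + p) + 30 = 30 + L + p)
24261 - r(73, -148) = 24261 - (30 - 148 + 73) = 24261 - 1*(-45) = 24261 + 45 = 24306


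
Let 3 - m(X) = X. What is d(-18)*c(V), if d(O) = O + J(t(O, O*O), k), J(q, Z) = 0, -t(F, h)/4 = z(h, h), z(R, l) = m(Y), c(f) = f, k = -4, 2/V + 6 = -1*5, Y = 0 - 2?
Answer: 36/11 ≈ 3.2727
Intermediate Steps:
Y = -2
V = -2/11 (V = 2/(-6 - 1*5) = 2/(-6 - 5) = 2/(-11) = 2*(-1/11) = -2/11 ≈ -0.18182)
m(X) = 3 - X
z(R, l) = 5 (z(R, l) = 3 - 1*(-2) = 3 + 2 = 5)
t(F, h) = -20 (t(F, h) = -4*5 = -20)
d(O) = O (d(O) = O + 0 = O)
d(-18)*c(V) = -18*(-2/11) = 36/11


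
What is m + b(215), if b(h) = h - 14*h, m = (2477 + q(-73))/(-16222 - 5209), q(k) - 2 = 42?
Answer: -59902166/21431 ≈ -2795.1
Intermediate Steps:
q(k) = 44 (q(k) = 2 + 42 = 44)
m = -2521/21431 (m = (2477 + 44)/(-16222 - 5209) = 2521/(-21431) = 2521*(-1/21431) = -2521/21431 ≈ -0.11763)
b(h) = -13*h
m + b(215) = -2521/21431 - 13*215 = -2521/21431 - 2795 = -59902166/21431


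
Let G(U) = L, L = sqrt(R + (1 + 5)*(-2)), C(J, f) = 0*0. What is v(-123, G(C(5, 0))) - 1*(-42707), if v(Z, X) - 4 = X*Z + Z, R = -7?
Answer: 42588 - 123*I*sqrt(19) ≈ 42588.0 - 536.14*I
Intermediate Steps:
C(J, f) = 0
L = I*sqrt(19) (L = sqrt(-7 + (1 + 5)*(-2)) = sqrt(-7 + 6*(-2)) = sqrt(-7 - 12) = sqrt(-19) = I*sqrt(19) ≈ 4.3589*I)
G(U) = I*sqrt(19)
v(Z, X) = 4 + Z + X*Z (v(Z, X) = 4 + (X*Z + Z) = 4 + (Z + X*Z) = 4 + Z + X*Z)
v(-123, G(C(5, 0))) - 1*(-42707) = (4 - 123 + (I*sqrt(19))*(-123)) - 1*(-42707) = (4 - 123 - 123*I*sqrt(19)) + 42707 = (-119 - 123*I*sqrt(19)) + 42707 = 42588 - 123*I*sqrt(19)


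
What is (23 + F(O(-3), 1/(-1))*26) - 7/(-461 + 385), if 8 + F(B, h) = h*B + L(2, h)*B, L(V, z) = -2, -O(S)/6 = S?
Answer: -120757/76 ≈ -1588.9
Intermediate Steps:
O(S) = -6*S
F(B, h) = -8 - 2*B + B*h (F(B, h) = -8 + (h*B - 2*B) = -8 + (B*h - 2*B) = -8 + (-2*B + B*h) = -8 - 2*B + B*h)
(23 + F(O(-3), 1/(-1))*26) - 7/(-461 + 385) = (23 + (-8 - (-12)*(-3) - 6*(-3)/(-1))*26) - 7/(-461 + 385) = (23 + (-8 - 2*18 + 18*(-1))*26) - 7/(-76) = (23 + (-8 - 36 - 18)*26) - 7*(-1/76) = (23 - 62*26) + 7/76 = (23 - 1612) + 7/76 = -1589 + 7/76 = -120757/76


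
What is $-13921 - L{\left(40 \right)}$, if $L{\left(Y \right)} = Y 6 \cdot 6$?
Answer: $-15361$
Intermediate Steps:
$L{\left(Y \right)} = 36 Y$ ($L{\left(Y \right)} = 6 Y 6 = 36 Y$)
$-13921 - L{\left(40 \right)} = -13921 - 36 \cdot 40 = -13921 - 1440 = -15361$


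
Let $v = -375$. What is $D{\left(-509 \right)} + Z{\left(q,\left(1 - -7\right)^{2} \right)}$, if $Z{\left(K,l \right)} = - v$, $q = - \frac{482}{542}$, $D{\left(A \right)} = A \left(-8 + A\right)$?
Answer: $263528$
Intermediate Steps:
$q = - \frac{241}{271}$ ($q = \left(-482\right) \frac{1}{542} = - \frac{241}{271} \approx -0.8893$)
$Z{\left(K,l \right)} = 375$ ($Z{\left(K,l \right)} = \left(-1\right) \left(-375\right) = 375$)
$D{\left(-509 \right)} + Z{\left(q,\left(1 - -7\right)^{2} \right)} = - 509 \left(-8 - 509\right) + 375 = \left(-509\right) \left(-517\right) + 375 = 263153 + 375 = 263528$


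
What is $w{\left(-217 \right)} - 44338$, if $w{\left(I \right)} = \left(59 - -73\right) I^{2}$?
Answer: $6171410$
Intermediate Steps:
$w{\left(I \right)} = 132 I^{2}$ ($w{\left(I \right)} = \left(59 + 73\right) I^{2} = 132 I^{2}$)
$w{\left(-217 \right)} - 44338 = 132 \left(-217\right)^{2} - 44338 = 132 \cdot 47089 - 44338 = 6215748 - 44338 = 6171410$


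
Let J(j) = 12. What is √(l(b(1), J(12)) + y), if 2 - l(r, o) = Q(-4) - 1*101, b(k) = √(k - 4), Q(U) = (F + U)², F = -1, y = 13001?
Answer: √13079 ≈ 114.36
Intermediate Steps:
Q(U) = (-1 + U)²
b(k) = √(-4 + k)
l(r, o) = 78 (l(r, o) = 2 - ((-1 - 4)² - 1*101) = 2 - ((-5)² - 101) = 2 - (25 - 101) = 2 - 1*(-76) = 2 + 76 = 78)
√(l(b(1), J(12)) + y) = √(78 + 13001) = √13079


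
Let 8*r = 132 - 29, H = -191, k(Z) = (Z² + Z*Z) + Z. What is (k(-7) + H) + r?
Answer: -697/8 ≈ -87.125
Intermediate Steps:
k(Z) = Z + 2*Z² (k(Z) = (Z² + Z²) + Z = 2*Z² + Z = Z + 2*Z²)
r = 103/8 (r = (132 - 29)/8 = (⅛)*103 = 103/8 ≈ 12.875)
(k(-7) + H) + r = (-7*(1 + 2*(-7)) - 191) + 103/8 = (-7*(1 - 14) - 191) + 103/8 = (-7*(-13) - 191) + 103/8 = (91 - 191) + 103/8 = -100 + 103/8 = -697/8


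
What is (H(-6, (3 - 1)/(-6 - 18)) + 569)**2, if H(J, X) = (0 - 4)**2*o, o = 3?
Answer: 380689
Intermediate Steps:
H(J, X) = 48 (H(J, X) = (0 - 4)**2*3 = (-4)**2*3 = 16*3 = 48)
(H(-6, (3 - 1)/(-6 - 18)) + 569)**2 = (48 + 569)**2 = 617**2 = 380689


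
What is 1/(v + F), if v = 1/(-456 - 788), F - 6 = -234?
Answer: -1244/283633 ≈ -0.0043859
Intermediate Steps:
F = -228 (F = 6 - 234 = -228)
v = -1/1244 (v = 1/(-1244) = -1/1244 ≈ -0.00080386)
1/(v + F) = 1/(-1/1244 - 228) = 1/(-283633/1244) = -1244/283633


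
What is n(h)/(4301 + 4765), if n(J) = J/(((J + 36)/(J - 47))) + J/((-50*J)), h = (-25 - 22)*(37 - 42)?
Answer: 736243/40948100 ≈ 0.017980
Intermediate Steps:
h = 235 (h = -47*(-5) = 235)
n(J) = -1/50 + J*(-47 + J)/(36 + J) (n(J) = J/(((36 + J)/(-47 + J))) + J*(-1/(50*J)) = J/(((36 + J)/(-47 + J))) - 1/50 = J*((-47 + J)/(36 + J)) - 1/50 = J*(-47 + J)/(36 + J) - 1/50 = -1/50 + J*(-47 + J)/(36 + J))
n(h)/(4301 + 4765) = ((-36 - 2351*235 + 50*235**2)/(50*(36 + 235)))/(4301 + 4765) = ((1/50)*(-36 - 552485 + 50*55225)/271)/9066 = ((1/50)*(1/271)*(-36 - 552485 + 2761250))*(1/9066) = ((1/50)*(1/271)*2208729)*(1/9066) = (2208729/13550)*(1/9066) = 736243/40948100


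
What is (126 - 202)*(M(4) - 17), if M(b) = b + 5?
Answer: 608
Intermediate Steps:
M(b) = 5 + b
(126 - 202)*(M(4) - 17) = (126 - 202)*((5 + 4) - 17) = -76*(9 - 17) = -76*(-8) = 608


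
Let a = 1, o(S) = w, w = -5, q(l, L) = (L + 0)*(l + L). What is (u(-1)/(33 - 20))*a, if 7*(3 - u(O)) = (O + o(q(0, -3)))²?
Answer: -15/91 ≈ -0.16484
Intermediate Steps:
q(l, L) = L*(L + l)
o(S) = -5
u(O) = 3 - (-5 + O)²/7 (u(O) = 3 - (O - 5)²/7 = 3 - (-5 + O)²/7)
(u(-1)/(33 - 20))*a = ((3 - (-5 - 1)²/7)/(33 - 20))*1 = ((3 - ⅐*(-6)²)/13)*1 = ((3 - ⅐*36)/13)*1 = ((3 - 36/7)/13)*1 = ((1/13)*(-15/7))*1 = -15/91*1 = -15/91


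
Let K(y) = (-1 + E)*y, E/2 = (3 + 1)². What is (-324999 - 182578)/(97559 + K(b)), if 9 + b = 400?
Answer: -507577/109680 ≈ -4.6278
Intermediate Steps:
E = 32 (E = 2*(3 + 1)² = 2*4² = 2*16 = 32)
b = 391 (b = -9 + 400 = 391)
K(y) = 31*y (K(y) = (-1 + 32)*y = 31*y)
(-324999 - 182578)/(97559 + K(b)) = (-324999 - 182578)/(97559 + 31*391) = -507577/(97559 + 12121) = -507577/109680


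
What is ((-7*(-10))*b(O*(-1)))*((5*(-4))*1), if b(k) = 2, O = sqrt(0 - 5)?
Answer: -2800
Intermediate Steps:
O = I*sqrt(5) (O = sqrt(-5) = I*sqrt(5) ≈ 2.2361*I)
((-7*(-10))*b(O*(-1)))*((5*(-4))*1) = (-7*(-10)*2)*((5*(-4))*1) = (70*2)*(-20*1) = 140*(-20) = -2800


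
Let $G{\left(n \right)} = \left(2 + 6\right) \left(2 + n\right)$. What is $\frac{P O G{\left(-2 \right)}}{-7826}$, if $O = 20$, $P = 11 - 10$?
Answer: $0$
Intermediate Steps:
$P = 1$ ($P = 11 - 10 = 1$)
$G{\left(n \right)} = 16 + 8 n$ ($G{\left(n \right)} = 8 \left(2 + n\right) = 16 + 8 n$)
$\frac{P O G{\left(-2 \right)}}{-7826} = \frac{1 \cdot 20 \left(16 + 8 \left(-2\right)\right)}{-7826} = 20 \left(16 - 16\right) \left(- \frac{1}{7826}\right) = 20 \cdot 0 \left(- \frac{1}{7826}\right) = 0 \left(- \frac{1}{7826}\right) = 0$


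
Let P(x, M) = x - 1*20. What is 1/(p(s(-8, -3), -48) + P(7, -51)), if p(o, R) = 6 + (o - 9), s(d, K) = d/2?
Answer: -1/20 ≈ -0.050000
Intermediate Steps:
s(d, K) = d/2 (s(d, K) = d*(½) = d/2)
p(o, R) = -3 + o (p(o, R) = 6 + (-9 + o) = -3 + o)
P(x, M) = -20 + x (P(x, M) = x - 20 = -20 + x)
1/(p(s(-8, -3), -48) + P(7, -51)) = 1/((-3 + (½)*(-8)) + (-20 + 7)) = 1/((-3 - 4) - 13) = 1/(-7 - 13) = 1/(-20) = -1/20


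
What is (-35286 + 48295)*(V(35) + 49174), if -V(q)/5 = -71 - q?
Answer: 646599336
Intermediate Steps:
V(q) = 355 + 5*q (V(q) = -5*(-71 - q) = 355 + 5*q)
(-35286 + 48295)*(V(35) + 49174) = (-35286 + 48295)*((355 + 5*35) + 49174) = 13009*((355 + 175) + 49174) = 13009*(530 + 49174) = 13009*49704 = 646599336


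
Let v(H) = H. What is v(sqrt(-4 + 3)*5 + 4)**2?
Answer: -9 + 40*I ≈ -9.0 + 40.0*I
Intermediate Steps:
v(sqrt(-4 + 3)*5 + 4)**2 = (sqrt(-4 + 3)*5 + 4)**2 = (sqrt(-1)*5 + 4)**2 = (I*5 + 4)**2 = (5*I + 4)**2 = (4 + 5*I)**2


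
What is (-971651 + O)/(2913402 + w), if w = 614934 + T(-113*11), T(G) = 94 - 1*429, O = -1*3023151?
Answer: -3994802/3528001 ≈ -1.1323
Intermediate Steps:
O = -3023151
T(G) = -335 (T(G) = 94 - 429 = -335)
w = 614599 (w = 614934 - 335 = 614599)
(-971651 + O)/(2913402 + w) = (-971651 - 3023151)/(2913402 + 614599) = -3994802/3528001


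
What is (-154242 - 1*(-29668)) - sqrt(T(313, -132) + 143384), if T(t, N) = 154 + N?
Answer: -124574 - 3*sqrt(15934) ≈ -1.2495e+5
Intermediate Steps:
(-154242 - 1*(-29668)) - sqrt(T(313, -132) + 143384) = (-154242 - 1*(-29668)) - sqrt((154 - 132) + 143384) = (-154242 + 29668) - sqrt(22 + 143384) = -124574 - sqrt(143406) = -124574 - 3*sqrt(15934)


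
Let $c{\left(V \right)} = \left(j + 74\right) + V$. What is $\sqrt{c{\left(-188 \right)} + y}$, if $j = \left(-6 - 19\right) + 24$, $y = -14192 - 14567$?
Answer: $i \sqrt{28874} \approx 169.92 i$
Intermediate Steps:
$y = -28759$ ($y = -14192 - 14567 = -28759$)
$j = -1$ ($j = -25 + 24 = -1$)
$c{\left(V \right)} = 73 + V$ ($c{\left(V \right)} = \left(-1 + 74\right) + V = 73 + V$)
$\sqrt{c{\left(-188 \right)} + y} = \sqrt{\left(73 - 188\right) - 28759} = \sqrt{-115 - 28759} = \sqrt{-28874} = i \sqrt{28874}$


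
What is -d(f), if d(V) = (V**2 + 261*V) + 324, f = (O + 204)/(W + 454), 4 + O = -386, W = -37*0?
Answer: -11194074/51529 ≈ -217.24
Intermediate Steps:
W = 0
O = -390 (O = -4 - 386 = -390)
f = -93/227 (f = (-390 + 204)/(0 + 454) = -186/454 = -186*1/454 = -93/227 ≈ -0.40969)
d(V) = 324 + V**2 + 261*V
-d(f) = -(324 + (-93/227)**2 + 261*(-93/227)) = -(324 + 8649/51529 - 24273/227) = -1*11194074/51529 = -11194074/51529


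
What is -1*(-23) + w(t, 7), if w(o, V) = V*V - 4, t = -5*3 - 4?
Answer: 68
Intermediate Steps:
t = -19 (t = -15 - 4 = -19)
w(o, V) = -4 + V² (w(o, V) = V² - 4 = -4 + V²)
-1*(-23) + w(t, 7) = -1*(-23) + (-4 + 7²) = 23 + (-4 + 49) = 23 + 45 = 68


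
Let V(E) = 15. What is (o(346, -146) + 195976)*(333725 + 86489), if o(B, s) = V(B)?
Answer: 82358162074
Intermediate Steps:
o(B, s) = 15
(o(346, -146) + 195976)*(333725 + 86489) = (15 + 195976)*(333725 + 86489) = 195991*420214 = 82358162074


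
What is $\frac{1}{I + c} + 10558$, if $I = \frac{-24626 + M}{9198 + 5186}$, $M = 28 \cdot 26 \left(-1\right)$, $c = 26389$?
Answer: $\frac{2003665689330}{189777011} \approx 10558.0$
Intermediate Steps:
$M = -728$ ($M = 728 \left(-1\right) = -728$)
$I = - \frac{12677}{7192}$ ($I = \frac{-24626 - 728}{9198 + 5186} = - \frac{25354}{14384} = \left(-25354\right) \frac{1}{14384} = - \frac{12677}{7192} \approx -1.7627$)
$\frac{1}{I + c} + 10558 = \frac{1}{- \frac{12677}{7192} + 26389} + 10558 = \frac{1}{\frac{189777011}{7192}} + 10558 = \frac{7192}{189777011} + 10558 = \frac{2003665689330}{189777011}$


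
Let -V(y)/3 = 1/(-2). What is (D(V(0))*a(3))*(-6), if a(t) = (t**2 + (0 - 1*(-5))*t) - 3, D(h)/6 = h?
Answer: -1134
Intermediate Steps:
V(y) = 3/2 (V(y) = -3/(-2) = -3*(-1/2) = 3/2)
D(h) = 6*h
a(t) = -3 + t**2 + 5*t (a(t) = (t**2 + (0 + 5)*t) - 3 = (t**2 + 5*t) - 3 = -3 + t**2 + 5*t)
(D(V(0))*a(3))*(-6) = ((6*(3/2))*(-3 + 3**2 + 5*3))*(-6) = (9*(-3 + 9 + 15))*(-6) = (9*21)*(-6) = 189*(-6) = -1134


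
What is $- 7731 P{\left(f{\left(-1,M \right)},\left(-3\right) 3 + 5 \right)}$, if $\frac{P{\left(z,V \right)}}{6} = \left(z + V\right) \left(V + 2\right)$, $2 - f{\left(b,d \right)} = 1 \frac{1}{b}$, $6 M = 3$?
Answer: $-92772$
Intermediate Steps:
$M = \frac{1}{2}$ ($M = \frac{1}{6} \cdot 3 = \frac{1}{2} \approx 0.5$)
$f{\left(b,d \right)} = 2 - \frac{1}{b}$ ($f{\left(b,d \right)} = 2 - 1 \frac{1}{b} = 2 - \frac{1}{b}$)
$P{\left(z,V \right)} = 6 \left(2 + V\right) \left(V + z\right)$ ($P{\left(z,V \right)} = 6 \left(z + V\right) \left(V + 2\right) = 6 \left(V + z\right) \left(2 + V\right) = 6 \left(2 + V\right) \left(V + z\right)$)
$- 7731 P{\left(f{\left(-1,M \right)},\left(-3\right) 3 + 5 \right)} = - 7731 \left(6 \left(\left(-3\right) 3 + 5\right)^{2} + 12 \left(\left(-3\right) 3 + 5\right) + 12 \left(2 - \frac{1}{-1}\right) + 6 \left(\left(-3\right) 3 + 5\right) \left(2 - \frac{1}{-1}\right)\right) = - 7731 \left(6 \left(-9 + 5\right)^{2} + 12 \left(-9 + 5\right) + 12 \left(2 - -1\right) + 6 \left(-9 + 5\right) \left(2 - -1\right)\right) = - 7731 \left(6 \left(-4\right)^{2} + 12 \left(-4\right) + 12 \left(2 + 1\right) + 6 \left(-4\right) \left(2 + 1\right)\right) = - 7731 \left(6 \cdot 16 - 48 + 12 \cdot 3 + 6 \left(-4\right) 3\right) = - 7731 \left(96 - 48 + 36 - 72\right) = \left(-7731\right) 12 = -92772$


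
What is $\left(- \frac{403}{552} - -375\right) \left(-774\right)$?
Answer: $- \frac{26651013}{92} \approx -2.8969 \cdot 10^{5}$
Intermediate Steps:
$\left(- \frac{403}{552} - -375\right) \left(-774\right) = \left(\left(-403\right) \frac{1}{552} + 375\right) \left(-774\right) = \left(- \frac{403}{552} + 375\right) \left(-774\right) = \frac{206597}{552} \left(-774\right) = - \frac{26651013}{92}$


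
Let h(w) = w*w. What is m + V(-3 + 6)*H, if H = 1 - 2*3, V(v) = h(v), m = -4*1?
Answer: -49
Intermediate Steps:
m = -4
h(w) = w**2
V(v) = v**2
H = -5 (H = 1 - 6 = -5)
m + V(-3 + 6)*H = -4 + (-3 + 6)**2*(-5) = -4 + 3**2*(-5) = -4 + 9*(-5) = -4 - 45 = -49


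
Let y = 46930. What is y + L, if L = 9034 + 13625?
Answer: 69589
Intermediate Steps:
L = 22659
y + L = 46930 + 22659 = 69589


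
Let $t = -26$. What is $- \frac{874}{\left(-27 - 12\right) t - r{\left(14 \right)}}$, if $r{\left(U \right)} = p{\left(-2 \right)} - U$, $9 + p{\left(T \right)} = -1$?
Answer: $- \frac{437}{519} \approx -0.842$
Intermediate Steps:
$p{\left(T \right)} = -10$ ($p{\left(T \right)} = -9 - 1 = -10$)
$r{\left(U \right)} = -10 - U$
$- \frac{874}{\left(-27 - 12\right) t - r{\left(14 \right)}} = - \frac{874}{\left(-27 - 12\right) \left(-26\right) - \left(-10 - 14\right)} = - \frac{874}{\left(-39\right) \left(-26\right) - \left(-10 - 14\right)} = - \frac{874}{1014 - -24} = - \frac{874}{1014 + 24} = - \frac{874}{1038} = \left(-874\right) \frac{1}{1038} = - \frac{437}{519}$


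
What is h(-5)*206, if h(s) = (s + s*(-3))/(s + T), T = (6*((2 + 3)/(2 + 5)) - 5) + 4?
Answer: -3605/3 ≈ -1201.7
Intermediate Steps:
T = 23/7 (T = (6*(5/7) - 5) + 4 = (30/7 - 5) + 4 = -5/7 + 4 = 23/7 ≈ 3.2857)
h(s) = -2*s/(23/7 + s) (h(s) = (s + s*(-3))/(s + 23/7) = (s - 3*s)/(23/7 + s) = (-2*s)/(23/7 + s) = -2*s/(23/7 + s))
h(-5)*206 = -14*(-5)/(23 + 7*(-5))*206 = -14*(-5)/(23 - 35)*206 = -14*(-5)/(-12)*206 = -14*(-5)*(-1/12)*206 = -35/6*206 = -3605/3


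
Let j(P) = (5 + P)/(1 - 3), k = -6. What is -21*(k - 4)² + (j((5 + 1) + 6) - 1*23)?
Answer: -4263/2 ≈ -2131.5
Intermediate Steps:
j(P) = -5/2 - P/2 (j(P) = (5 + P)/(-2) = (5 + P)*(-½) = -5/2 - P/2)
-21*(k - 4)² + (j((5 + 1) + 6) - 1*23) = -21*(-6 - 4)² + ((-5/2 - ((5 + 1) + 6)/2) - 1*23) = -21*(-10)² + ((-5/2 - (6 + 6)/2) - 23) = -21*100 + ((-5/2 - ½*12) - 23) = -2100 + ((-5/2 - 6) - 23) = -2100 + (-17/2 - 23) = -2100 - 63/2 = -4263/2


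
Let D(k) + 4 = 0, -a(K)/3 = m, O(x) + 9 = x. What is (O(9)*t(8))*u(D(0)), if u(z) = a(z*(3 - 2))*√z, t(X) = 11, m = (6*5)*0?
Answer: 0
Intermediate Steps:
O(x) = -9 + x
m = 0 (m = 30*0 = 0)
a(K) = 0 (a(K) = -3*0 = 0)
D(k) = -4 (D(k) = -4 + 0 = -4)
u(z) = 0 (u(z) = 0*√z = 0)
(O(9)*t(8))*u(D(0)) = ((-9 + 9)*11)*0 = (0*11)*0 = 0*0 = 0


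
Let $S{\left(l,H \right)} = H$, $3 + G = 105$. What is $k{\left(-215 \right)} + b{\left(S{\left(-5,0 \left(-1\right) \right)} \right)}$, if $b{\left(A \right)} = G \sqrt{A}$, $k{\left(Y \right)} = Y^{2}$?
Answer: $46225$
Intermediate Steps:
$G = 102$ ($G = -3 + 105 = 102$)
$b{\left(A \right)} = 102 \sqrt{A}$
$k{\left(-215 \right)} + b{\left(S{\left(-5,0 \left(-1\right) \right)} \right)} = \left(-215\right)^{2} + 102 \sqrt{0 \left(-1\right)} = 46225 + 102 \sqrt{0} = 46225 + 102 \cdot 0 = 46225 + 0 = 46225$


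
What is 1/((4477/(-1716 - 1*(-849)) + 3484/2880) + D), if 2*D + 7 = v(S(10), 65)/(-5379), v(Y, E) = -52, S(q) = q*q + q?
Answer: -373087440/2779213153 ≈ -0.13424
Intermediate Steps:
S(q) = q + q² (S(q) = q² + q = q + q²)
D = -37601/10758 (D = -7/2 + (-52/(-5379))/2 = -7/2 + (-52*(-1/5379))/2 = -7/2 + (½)*(52/5379) = -7/2 + 26/5379 = -37601/10758 ≈ -3.4952)
1/((4477/(-1716 - 1*(-849)) + 3484/2880) + D) = 1/((4477/(-1716 - 1*(-849)) + 3484/2880) - 37601/10758) = 1/((4477/(-1716 + 849) + 3484*(1/2880)) - 37601/10758) = 1/((4477/(-867) + 871/720) - 37601/10758) = 1/((4477*(-1/867) + 871/720) - 37601/10758) = 1/((-4477/867 + 871/720) - 37601/10758) = 1/(-822761/208080 - 37601/10758) = 1/(-2779213153/373087440) = -373087440/2779213153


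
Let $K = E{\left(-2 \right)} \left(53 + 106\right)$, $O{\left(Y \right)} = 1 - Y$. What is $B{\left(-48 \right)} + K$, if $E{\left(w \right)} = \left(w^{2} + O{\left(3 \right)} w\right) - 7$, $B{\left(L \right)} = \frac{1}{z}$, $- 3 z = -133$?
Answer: $\frac{21150}{133} \approx 159.02$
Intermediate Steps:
$z = \frac{133}{3}$ ($z = \left(- \frac{1}{3}\right) \left(-133\right) = \frac{133}{3} \approx 44.333$)
$B{\left(L \right)} = \frac{3}{133}$ ($B{\left(L \right)} = \frac{1}{\frac{133}{3}} = \frac{3}{133}$)
$E{\left(w \right)} = -7 + w^{2} - 2 w$ ($E{\left(w \right)} = \left(w^{2} + \left(1 - 3\right) w\right) - 7 = \left(w^{2} - 2 w\right) - 7 = -7 + w^{2} - 2 w$)
$K = 159$ ($K = \left(-7 + \left(-2\right)^{2} - -4\right) \left(53 + 106\right) = \left(-7 + 4 + 4\right) 159 = 1 \cdot 159 = 159$)
$B{\left(-48 \right)} + K = \frac{3}{133} + 159 = \frac{21150}{133}$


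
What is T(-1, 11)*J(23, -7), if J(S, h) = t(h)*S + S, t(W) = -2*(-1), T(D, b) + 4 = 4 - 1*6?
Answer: -414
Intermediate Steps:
T(D, b) = -6 (T(D, b) = -4 + (4 - 1*6) = -4 + (4 - 6) = -4 - 2 = -6)
t(W) = 2
J(S, h) = 3*S (J(S, h) = 2*S + S = 3*S)
T(-1, 11)*J(23, -7) = -18*23 = -6*69 = -414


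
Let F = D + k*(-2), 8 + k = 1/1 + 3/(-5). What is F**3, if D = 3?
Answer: 753571/125 ≈ 6028.6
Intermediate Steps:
k = -38/5 (k = -8 + (1/1 + 3/(-5)) = -8 + (1*1 + 3*(-1/5)) = -8 + (1 - 3/5) = -8 + 2/5 = -38/5 ≈ -7.6000)
F = 91/5 (F = 3 - 38/5*(-2) = 3 + 76/5 = 91/5 ≈ 18.200)
F**3 = (91/5)**3 = 753571/125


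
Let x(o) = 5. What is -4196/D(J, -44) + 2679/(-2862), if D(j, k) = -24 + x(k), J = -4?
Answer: 3986017/18126 ≈ 219.91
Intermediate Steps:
D(j, k) = -19 (D(j, k) = -24 + 5 = -19)
-4196/D(J, -44) + 2679/(-2862) = -4196/(-19) + 2679/(-2862) = -4196*(-1/19) + 2679*(-1/2862) = 4196/19 - 893/954 = 3986017/18126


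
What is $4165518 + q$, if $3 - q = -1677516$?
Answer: $5843037$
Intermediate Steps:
$q = 1677519$ ($q = 3 - -1677516 = 3 + 1677516 = 1677519$)
$4165518 + q = 4165518 + 1677519 = 5843037$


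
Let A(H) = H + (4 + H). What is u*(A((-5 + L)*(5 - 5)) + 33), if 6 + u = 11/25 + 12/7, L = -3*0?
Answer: -24901/175 ≈ -142.29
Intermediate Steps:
L = 0
u = -673/175 (u = -6 + (11/25 + 12/7) = -6 + 377/175 = -673/175 ≈ -3.8457)
A(H) = 4 + 2*H
u*(A((-5 + L)*(5 - 5)) + 33) = -673*((4 + 2*((-5 + 0)*(5 - 5))) + 33)/175 = -673*((4 + 2*(-5*0)) + 33)/175 = -673*((4 + 2*0) + 33)/175 = -673*((4 + 0) + 33)/175 = -673*(4 + 33)/175 = -673/175*37 = -24901/175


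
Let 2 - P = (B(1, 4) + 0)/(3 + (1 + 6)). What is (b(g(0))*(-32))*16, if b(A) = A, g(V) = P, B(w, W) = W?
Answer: -4096/5 ≈ -819.20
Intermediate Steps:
P = 8/5 (P = 2 - (4 + 0)/(3 + (1 + 6)) = 2 - 4/(3 + 7) = 2 - 4/10 = 2 - 1*⅖ = 2 - ⅖ = 8/5 ≈ 1.6000)
g(V) = 8/5
(b(g(0))*(-32))*16 = ((8/5)*(-32))*16 = -256/5*16 = -4096/5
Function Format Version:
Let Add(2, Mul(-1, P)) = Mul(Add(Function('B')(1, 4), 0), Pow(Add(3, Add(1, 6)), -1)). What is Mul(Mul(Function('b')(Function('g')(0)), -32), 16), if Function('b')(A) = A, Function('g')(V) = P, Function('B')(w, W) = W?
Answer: Rational(-4096, 5) ≈ -819.20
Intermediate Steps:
P = Rational(8, 5) (P = Add(2, Mul(-1, Mul(Add(4, 0), Pow(Add(3, Add(1, 6)), -1)))) = Add(2, Mul(-1, Mul(4, Pow(Add(3, 7), -1)))) = Add(2, Mul(-1, Mul(4, Pow(10, -1)))) = Add(2, Mul(-1, Mul(4, Rational(1, 10)))) = Add(2, Mul(-1, Rational(2, 5))) = Add(2, Rational(-2, 5)) = Rational(8, 5) ≈ 1.6000)
Function('g')(V) = Rational(8, 5)
Mul(Mul(Function('b')(Function('g')(0)), -32), 16) = Mul(Mul(Rational(8, 5), -32), 16) = Mul(Rational(-256, 5), 16) = Rational(-4096, 5)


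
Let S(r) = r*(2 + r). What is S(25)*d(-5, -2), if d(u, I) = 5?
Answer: 3375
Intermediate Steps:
S(25)*d(-5, -2) = (25*(2 + 25))*5 = (25*27)*5 = 675*5 = 3375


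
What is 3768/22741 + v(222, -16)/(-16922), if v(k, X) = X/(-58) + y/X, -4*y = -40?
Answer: 14794648293/89278982864 ≈ 0.16571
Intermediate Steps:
y = 10 (y = -1/4*(-40) = 10)
v(k, X) = 10/X - X/58 (v(k, X) = X/(-58) + 10/X = X*(-1/58) + 10/X = -X/58 + 10/X = 10/X - X/58)
3768/22741 + v(222, -16)/(-16922) = 3768/22741 + (10/(-16) - 1/58*(-16))/(-16922) = 3768*(1/22741) + (10*(-1/16) + 8/29)*(-1/16922) = 3768/22741 + (-5/8 + 8/29)*(-1/16922) = 3768/22741 - 81/232*(-1/16922) = 3768/22741 + 81/3925904 = 14794648293/89278982864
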